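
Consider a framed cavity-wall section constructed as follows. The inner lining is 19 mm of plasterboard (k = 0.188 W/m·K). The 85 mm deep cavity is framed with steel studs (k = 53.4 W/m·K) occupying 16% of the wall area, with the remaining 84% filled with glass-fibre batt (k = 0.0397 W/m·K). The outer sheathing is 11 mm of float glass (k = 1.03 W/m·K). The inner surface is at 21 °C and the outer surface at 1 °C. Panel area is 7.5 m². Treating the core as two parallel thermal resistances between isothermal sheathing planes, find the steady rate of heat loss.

Sheathing layers in series; stud and cavity paths in parallel between them.
R_inner = 0.019/(0.188×7.5) = 0.01348 K/W
R_stud  = 0.085/(53.4×0.16×7.5) = 0.001326 K/W
R_cav   = 0.085/(0.0397×0.84×7.5) = 0.3399 K/W
1/R_core = 1/R_stud + 1/R_cav → R_core = 0.001321 K/W
R_outer = 0.011/(1.03×7.5) = 0.001424 K/W
R_total = 0.01622 K/W
Q = ΔT/R_total = 20/0.01622

Q ≈ 1230 W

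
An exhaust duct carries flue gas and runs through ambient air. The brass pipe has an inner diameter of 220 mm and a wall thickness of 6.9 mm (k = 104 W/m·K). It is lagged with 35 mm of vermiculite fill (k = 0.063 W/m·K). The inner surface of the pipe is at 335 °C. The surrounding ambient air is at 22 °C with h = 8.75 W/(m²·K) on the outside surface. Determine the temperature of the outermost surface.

T ≈ 70 °C

Radial resistances (cylindrical: R_cond = ln(r_o/r_i)/(2πkL), R_conv = 1/(h·2πrL)):
R_brass pipe wall = ln(116.9/110)/(2π×104×1) = 9.31×10^-5 K/W
R_vermiculite fill = ln(151.9/116.9)/(2π×0.063×1) = 0.6616 K/W
R_outer film = 1/(h_o·2πr_oL) = 1/(8.75×2π×0.1519×1) = 0.1197 K/W
R_total = 0.7815 K/W
Q = ΔT/R_total = 313/0.7815
Q = 401 W/m
T_interface = T_inner − Q·ΣR(inner→interface) = 335 − 401×0.6617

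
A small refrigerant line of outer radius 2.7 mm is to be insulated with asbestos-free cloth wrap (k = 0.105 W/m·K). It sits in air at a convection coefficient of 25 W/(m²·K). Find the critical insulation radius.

For a cylinder r_cr = k/h = 0.105/25
r_cr = 4.2 mm; since the bare radius (2.7 mm) is below r_cr, adding a thin layer of insulation will *increase* heat loss.

r_cr ≈ 4.2 mm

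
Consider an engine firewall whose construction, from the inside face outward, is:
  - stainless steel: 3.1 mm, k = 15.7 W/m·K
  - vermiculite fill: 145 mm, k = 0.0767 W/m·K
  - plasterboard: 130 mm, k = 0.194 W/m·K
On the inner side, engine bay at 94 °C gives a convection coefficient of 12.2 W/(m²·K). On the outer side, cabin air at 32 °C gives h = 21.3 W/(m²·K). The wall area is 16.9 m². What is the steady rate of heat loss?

Q ≈ 390 W

Using the resistance-network approach (series):
R_inner film = 1/(h_i·A) = 1/(12.2×16.9) = 0.00485 K/W
R_stainless steel = L/(kA) = 0.0031/(15.7×16.9) = 1.168×10^-5 K/W
R_vermiculite fill = L/(kA) = 0.145/(0.0767×16.9) = 0.1119 K/W
R_plasterboard = L/(kA) = 0.13/(0.194×16.9) = 0.03965 K/W
R_outer film = 1/(h_o·A) = 1/(21.3×16.9) = 0.002778 K/W
R_total = 0.1592 K/W
Q = ΔT / R_total = 62 / 0.1592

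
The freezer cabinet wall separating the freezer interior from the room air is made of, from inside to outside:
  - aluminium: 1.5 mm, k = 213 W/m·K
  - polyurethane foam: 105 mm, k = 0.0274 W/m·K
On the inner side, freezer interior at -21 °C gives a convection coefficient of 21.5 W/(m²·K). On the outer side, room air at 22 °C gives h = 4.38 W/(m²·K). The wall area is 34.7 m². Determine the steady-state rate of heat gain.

Series thermal resistances:
R_inner film = 1/(h_i·A) = 1/(21.5×34.7) = 0.00134 K/W
R_aluminium = L/(kA) = 0.0015/(213×34.7) = 2.029×10^-7 K/W
R_polyurethane foam = L/(kA) = 0.105/(0.0274×34.7) = 0.1104 K/W
R_outer film = 1/(h_o·A) = 1/(4.38×34.7) = 0.00658 K/W
R_total = 0.1184 K/W
Q = ΔT / R_total = 43 / 0.1184

Q ≈ 363 W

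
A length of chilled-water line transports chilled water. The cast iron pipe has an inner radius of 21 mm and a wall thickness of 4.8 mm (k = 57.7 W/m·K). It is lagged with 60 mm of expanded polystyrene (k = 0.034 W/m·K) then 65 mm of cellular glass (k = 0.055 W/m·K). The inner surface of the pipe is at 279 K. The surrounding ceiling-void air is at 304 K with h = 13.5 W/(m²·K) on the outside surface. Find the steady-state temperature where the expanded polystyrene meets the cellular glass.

For a radial system each layer contributes R = ln(r_out/r_in)/(2πkL); films add R = 1/(hA).
R_cast iron pipe wall = ln(25.8/21)/(2π×57.7×1) = 5.678×10^-4 K/W
R_expanded polystyrene = ln(85.8/25.8)/(2π×0.034×1) = 5.625 K/W
R_cellular glass = ln(150.8/85.8)/(2π×0.055×1) = 1.632 K/W
R_outer film = 1/(h_o·2πr_oL) = 1/(13.5×2π×0.1508×1) = 0.07818 K/W
R_total = 7.336 K/W
Q = ΔT/R_total = 25/7.336
Q = 3.41 W/m
T_interface = T_inner + Q·ΣR(inner→interface) = 279 + 3.41×5.625

T ≈ 298 K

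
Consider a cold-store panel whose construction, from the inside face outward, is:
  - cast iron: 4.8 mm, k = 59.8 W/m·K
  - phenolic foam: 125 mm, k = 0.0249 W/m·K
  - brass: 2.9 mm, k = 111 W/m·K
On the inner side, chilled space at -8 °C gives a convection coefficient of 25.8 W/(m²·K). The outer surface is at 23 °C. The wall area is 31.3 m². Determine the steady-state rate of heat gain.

Q ≈ 192 W

Thermal resistances in series:
R_inner film = 1/(h_i·A) = 1/(25.8×31.3) = 0.001238 K/W
R_cast iron = L/(kA) = 0.0048/(59.8×31.3) = 2.564×10^-6 K/W
R_phenolic foam = L/(kA) = 0.125/(0.0249×31.3) = 0.1604 K/W
R_brass = L/(kA) = 0.0029/(111×31.3) = 8.347×10^-7 K/W
R_total = 0.1616 K/W
Q = ΔT / R_total = 31 / 0.1616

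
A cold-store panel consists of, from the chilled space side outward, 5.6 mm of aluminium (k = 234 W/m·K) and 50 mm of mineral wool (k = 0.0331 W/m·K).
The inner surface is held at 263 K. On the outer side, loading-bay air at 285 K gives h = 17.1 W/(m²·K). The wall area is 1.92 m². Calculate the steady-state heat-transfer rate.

Q ≈ 26.9 W

Treating each layer as a thermal resistance in series:
R_aluminium = L/(kA) = 0.0056/(234×1.92) = 1.246×10^-5 K/W
R_mineral wool = L/(kA) = 0.05/(0.0331×1.92) = 0.7868 K/W
R_outer film = 1/(h_o·A) = 1/(17.1×1.92) = 0.03046 K/W
R_total = 0.8172 K/W
Q = ΔT / R_total = 22 / 0.8172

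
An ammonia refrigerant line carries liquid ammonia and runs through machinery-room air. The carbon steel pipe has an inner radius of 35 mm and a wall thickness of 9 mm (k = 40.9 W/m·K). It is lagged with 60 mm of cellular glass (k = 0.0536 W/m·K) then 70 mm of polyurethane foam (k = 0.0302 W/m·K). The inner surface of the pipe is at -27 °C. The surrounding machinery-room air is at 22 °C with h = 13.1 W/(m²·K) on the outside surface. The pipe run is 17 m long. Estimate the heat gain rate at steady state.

Q ≈ 156 W

Radial resistances (cylindrical: R_cond = ln(r_o/r_i)/(2πkL), R_conv = 1/(h·2πrL)):
R_carbon steel pipe wall = ln(44/35)/(2π×40.9×17) = 5.238×10^-5 K/W
R_cellular glass = ln(104/44)/(2π×0.0536×17) = 0.1502 K/W
R_polyurethane foam = ln(174/104)/(2π×0.0302×17) = 0.1595 K/W
R_outer film = 1/(h_o·2πr_oL) = 1/(13.1×2π×0.174×17) = 0.004107 K/W
R_total = 0.314 K/W
Q = ΔT/R_total = 49/0.314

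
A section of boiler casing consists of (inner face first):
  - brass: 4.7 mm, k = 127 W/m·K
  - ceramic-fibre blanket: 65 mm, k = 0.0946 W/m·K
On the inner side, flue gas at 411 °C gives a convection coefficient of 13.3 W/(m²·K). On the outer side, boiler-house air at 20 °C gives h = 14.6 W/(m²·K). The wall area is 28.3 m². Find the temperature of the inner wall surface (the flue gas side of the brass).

T ≈ 376 °C

Using the resistance-network approach (series):
R_inner film = 1/(h_i·A) = 1/(13.3×28.3) = 0.002657 K/W
R_brass = L/(kA) = 0.0047/(127×28.3) = 1.308×10^-6 K/W
R_ceramic-fibre blanket = L/(kA) = 0.065/(0.0946×28.3) = 0.02428 K/W
R_outer film = 1/(h_o·A) = 1/(14.6×28.3) = 0.00242 K/W
R_total = 0.02936 K/W;  Q = ΔT/R_total = 391/0.02936 = 13320 W
T_interface = T_inner − Q·ΣR(inner→interface) = 411 − 13300×0.002657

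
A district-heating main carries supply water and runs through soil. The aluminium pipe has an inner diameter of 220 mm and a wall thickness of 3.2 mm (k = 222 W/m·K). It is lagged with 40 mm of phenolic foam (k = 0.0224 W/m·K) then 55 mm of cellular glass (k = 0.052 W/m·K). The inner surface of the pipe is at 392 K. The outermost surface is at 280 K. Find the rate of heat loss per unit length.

Radial resistances (cylindrical: R_cond = ln(r_o/r_i)/(2πkL), R_conv = 1/(h·2πrL)):
R_aluminium pipe wall = ln(113.2/110)/(2π×222×1) = 2.056×10^-5 K/W
R_phenolic foam = ln(153.2/113.2)/(2π×0.0224×1) = 2.15 K/W
R_cellular glass = ln(208.2/153.2)/(2π×0.052×1) = 0.9389 K/W
R_total = 3.089 K/W
Q = ΔT/R_total = 112/3.089

q′ ≈ 36.3 W/m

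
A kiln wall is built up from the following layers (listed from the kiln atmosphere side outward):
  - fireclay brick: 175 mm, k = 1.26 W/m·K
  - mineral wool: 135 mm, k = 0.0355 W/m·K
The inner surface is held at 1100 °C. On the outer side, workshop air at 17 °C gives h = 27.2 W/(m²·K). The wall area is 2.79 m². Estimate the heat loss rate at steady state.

Q ≈ 759 W

Thermal resistances in series:
R_fireclay brick = L/(kA) = 0.175/(1.26×2.79) = 0.04978 K/W
R_mineral wool = L/(kA) = 0.135/(0.0355×2.79) = 1.363 K/W
R_outer film = 1/(h_o·A) = 1/(27.2×2.79) = 0.01318 K/W
R_total = 1.426 K/W
Q = ΔT / R_total = 1083 / 1.426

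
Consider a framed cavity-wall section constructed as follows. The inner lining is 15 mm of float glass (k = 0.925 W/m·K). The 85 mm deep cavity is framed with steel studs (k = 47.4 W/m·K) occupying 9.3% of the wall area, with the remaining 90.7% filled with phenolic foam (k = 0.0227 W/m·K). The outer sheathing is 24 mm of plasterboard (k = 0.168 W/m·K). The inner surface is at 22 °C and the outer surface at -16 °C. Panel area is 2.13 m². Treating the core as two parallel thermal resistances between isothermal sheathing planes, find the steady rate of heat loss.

Sheathing layers in series; stud and cavity paths in parallel between them.
R_inner = 0.015/(0.925×2.13) = 0.007613 K/W
R_stud  = 0.085/(47.4×0.093×2.13) = 0.009053 K/W
R_cav   = 0.085/(0.0227×0.907×2.13) = 1.938 K/W
1/R_core = 1/R_stud + 1/R_cav → R_core = 0.009011 K/W
R_outer = 0.024/(0.168×2.13) = 0.06707 K/W
R_total = 0.08369 K/W
Q = ΔT/R_total = 38/0.08369

Q ≈ 454 W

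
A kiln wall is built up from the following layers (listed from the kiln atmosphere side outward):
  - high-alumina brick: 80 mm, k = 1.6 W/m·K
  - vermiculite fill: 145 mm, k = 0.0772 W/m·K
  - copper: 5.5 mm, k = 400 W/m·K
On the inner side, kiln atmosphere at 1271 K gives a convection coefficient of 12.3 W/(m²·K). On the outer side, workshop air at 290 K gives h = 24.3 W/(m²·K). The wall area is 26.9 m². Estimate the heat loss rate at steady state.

Model the wall as resistances in series:
R_inner film = 1/(h_i·A) = 1/(12.3×26.9) = 0.003022 K/W
R_high-alumina brick = L/(kA) = 0.08/(1.6×26.9) = 0.001859 K/W
R_vermiculite fill = L/(kA) = 0.145/(0.0772×26.9) = 0.06982 K/W
R_copper = L/(kA) = 0.0055/(400×26.9) = 5.112×10^-7 K/W
R_outer film = 1/(h_o·A) = 1/(24.3×26.9) = 0.00153 K/W
R_total = 0.07623 K/W
Q = ΔT / R_total = 981 / 0.07623

Q ≈ 12900 W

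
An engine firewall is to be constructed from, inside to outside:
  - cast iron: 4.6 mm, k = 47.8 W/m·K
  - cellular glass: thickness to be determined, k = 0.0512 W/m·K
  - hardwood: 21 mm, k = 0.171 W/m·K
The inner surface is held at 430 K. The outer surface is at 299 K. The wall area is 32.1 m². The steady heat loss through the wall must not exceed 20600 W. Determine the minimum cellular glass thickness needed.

L ≈ 4.16 mm

Thermal resistances in series:
R_cast iron = L/(kA) = 0.0046/(47.8×32.1) = 2.998×10^-6 K/W
R_hardwood = L/(kA) = 0.021/(0.171×32.1) = 0.003826 K/W
Sum of the known resistances R_other = 0.003829 K/W
Required total resistance R_tot = ΔT/Q_allow = 131/20600 = 0.006359 K/W
R_cellular glass = R_tot − R_other = 0.00253 K/W
L = R·k·A = 0.00253×0.0512×32.1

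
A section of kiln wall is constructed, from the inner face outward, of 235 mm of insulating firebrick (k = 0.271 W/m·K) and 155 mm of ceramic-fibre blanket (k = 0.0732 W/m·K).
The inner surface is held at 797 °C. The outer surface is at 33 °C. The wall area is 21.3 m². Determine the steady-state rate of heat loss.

Q ≈ 5450 W

Using the resistance-network approach (series):
R_insulating firebrick = L/(kA) = 0.235/(0.271×21.3) = 0.04071 K/W
R_ceramic-fibre blanket = L/(kA) = 0.155/(0.0732×21.3) = 0.09941 K/W
R_total = 0.1401 K/W
Q = ΔT / R_total = 764 / 0.1401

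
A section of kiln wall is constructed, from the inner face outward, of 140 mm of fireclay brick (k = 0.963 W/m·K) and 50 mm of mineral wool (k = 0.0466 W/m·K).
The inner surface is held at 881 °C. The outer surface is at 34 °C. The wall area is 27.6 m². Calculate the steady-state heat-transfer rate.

Using the resistance-network approach (series):
R_fireclay brick = L/(kA) = 0.14/(0.963×27.6) = 0.005267 K/W
R_mineral wool = L/(kA) = 0.05/(0.0466×27.6) = 0.03888 K/W
R_total = 0.04414 K/W
Q = ΔT / R_total = 847 / 0.04414

Q ≈ 19200 W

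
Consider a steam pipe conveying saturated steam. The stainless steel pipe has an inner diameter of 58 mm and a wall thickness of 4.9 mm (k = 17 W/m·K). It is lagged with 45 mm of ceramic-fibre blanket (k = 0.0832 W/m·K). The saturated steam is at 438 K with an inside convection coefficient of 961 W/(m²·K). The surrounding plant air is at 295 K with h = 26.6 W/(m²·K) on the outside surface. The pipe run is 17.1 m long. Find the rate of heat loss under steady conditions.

For a radial system each layer contributes R = ln(r_out/r_in)/(2πkL); films add R = 1/(hA).
R_inner film = 1/(h_i·2πr₁L) = 1/(961×2π×0.029×17.1) = 3.34×10^-4 K/W
R_stainless steel pipe wall = ln(33.9/29)/(2π×17×17.1) = 8.547×10^-5 K/W
R_ceramic-fibre blanket = ln(78.9/33.9)/(2π×0.0832×17.1) = 0.0945 K/W
R_outer film = 1/(h_o·2πr_oL) = 1/(26.6×2π×0.0789×17.1) = 0.004435 K/W
R_total = 0.09936 K/W
Q = ΔT/R_total = 143/0.09936

Q ≈ 1440 W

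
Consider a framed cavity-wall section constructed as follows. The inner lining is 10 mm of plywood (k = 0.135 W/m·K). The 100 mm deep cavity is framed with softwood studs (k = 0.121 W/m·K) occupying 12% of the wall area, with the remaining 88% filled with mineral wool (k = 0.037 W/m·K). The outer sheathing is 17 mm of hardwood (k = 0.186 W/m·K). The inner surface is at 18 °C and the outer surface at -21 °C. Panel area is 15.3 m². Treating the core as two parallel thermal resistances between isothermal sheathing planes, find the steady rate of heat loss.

Q ≈ 261 W

Sheathing layers in series; stud and cavity paths in parallel between them.
R_inner = 0.01/(0.135×15.3) = 0.004841 K/W
R_stud  = 0.1/(0.121×0.12×15.3) = 0.4501 K/W
R_cav   = 0.1/(0.037×0.88×15.3) = 0.2007 K/W
1/R_core = 1/R_stud + 1/R_cav → R_core = 0.1388 K/W
R_outer = 0.017/(0.186×15.3) = 0.005974 K/W
R_total = 0.1496 K/W
Q = ΔT/R_total = 39/0.1496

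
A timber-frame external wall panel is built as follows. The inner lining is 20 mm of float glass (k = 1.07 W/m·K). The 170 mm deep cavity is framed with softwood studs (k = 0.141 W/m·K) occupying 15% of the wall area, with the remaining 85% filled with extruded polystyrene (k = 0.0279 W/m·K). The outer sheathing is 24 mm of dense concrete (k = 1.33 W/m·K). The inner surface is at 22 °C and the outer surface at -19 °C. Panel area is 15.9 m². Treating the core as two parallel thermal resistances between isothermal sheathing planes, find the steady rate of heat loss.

Sheathing layers in series; stud and cavity paths in parallel between them.
R_inner = 0.02/(1.07×15.9) = 0.001176 K/W
R_stud  = 0.17/(0.141×0.15×15.9) = 0.5055 K/W
R_cav   = 0.17/(0.0279×0.85×15.9) = 0.4508 K/W
1/R_core = 1/R_stud + 1/R_cav → R_core = 0.2383 K/W
R_outer = 0.024/(1.33×15.9) = 0.001135 K/W
R_total = 0.2406 K/W
Q = ΔT/R_total = 41/0.2406

Q ≈ 170 W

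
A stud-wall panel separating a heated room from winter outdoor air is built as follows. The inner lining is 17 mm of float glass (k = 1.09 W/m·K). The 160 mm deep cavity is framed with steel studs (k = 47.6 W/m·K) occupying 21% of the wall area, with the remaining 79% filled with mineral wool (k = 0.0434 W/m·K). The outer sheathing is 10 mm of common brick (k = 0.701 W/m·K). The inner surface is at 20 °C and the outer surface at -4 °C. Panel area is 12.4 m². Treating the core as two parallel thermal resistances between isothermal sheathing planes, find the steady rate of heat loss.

Q ≈ 6500 W

Sheathing layers in series; stud and cavity paths in parallel between them.
R_inner = 0.017/(1.09×12.4) = 0.001258 K/W
R_stud  = 0.16/(47.6×0.21×12.4) = 0.001291 K/W
R_cav   = 0.16/(0.0434×0.79×12.4) = 0.3763 K/W
1/R_core = 1/R_stud + 1/R_cav → R_core = 0.001286 K/W
R_outer = 0.01/(0.701×12.4) = 0.00115 K/W
R_total = 0.003695 K/W
Q = ΔT/R_total = 24/0.003695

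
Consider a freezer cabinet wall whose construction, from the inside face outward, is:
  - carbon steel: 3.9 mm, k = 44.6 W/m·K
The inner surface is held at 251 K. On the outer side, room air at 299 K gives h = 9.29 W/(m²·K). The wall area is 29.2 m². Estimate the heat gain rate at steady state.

Q ≈ 13000 W

Model the wall as resistances in series:
R_carbon steel = L/(kA) = 0.0039/(44.6×29.2) = 2.995×10^-6 K/W
R_outer film = 1/(h_o·A) = 1/(9.29×29.2) = 0.003686 K/W
R_total = 0.003689 K/W
Q = ΔT / R_total = 48 / 0.003689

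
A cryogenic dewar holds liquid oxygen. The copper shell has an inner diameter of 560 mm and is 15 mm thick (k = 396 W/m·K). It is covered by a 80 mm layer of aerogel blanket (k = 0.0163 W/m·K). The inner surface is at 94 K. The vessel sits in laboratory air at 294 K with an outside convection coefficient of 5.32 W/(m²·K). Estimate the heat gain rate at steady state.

For a spherical shell R = (1/r₁ − 1/r₂)/(4πk); film R = 1/(h·4πr²). In series:
R_copper shell = (1/0.28 − 1/0.295)/(4π×396) = 3.649×10^-5 K/W
R_aerogel blanket = (1/0.295 − 1/0.375)/(4π×0.0163) = 3.531 K/W
R_outer film = 1/(h·4πr_o²) = 1/(5.32×4π×0.375²) = 0.1064 K/W
R_total = 3.637 K/W
Q = ΔT/R_total = 200/3.637

Q ≈ 55 W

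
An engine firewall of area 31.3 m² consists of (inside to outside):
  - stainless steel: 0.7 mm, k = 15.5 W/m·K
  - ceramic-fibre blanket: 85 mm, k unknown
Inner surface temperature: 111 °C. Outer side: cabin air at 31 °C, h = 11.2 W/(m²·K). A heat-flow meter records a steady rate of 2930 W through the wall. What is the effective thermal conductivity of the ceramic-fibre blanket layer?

k ≈ 0.111 W/(m·K)

Treating each layer as a thermal resistance in series:
R_stainless steel = L/(kA) = 0.0007/(15.5×31.3) = 1.443×10^-6 K/W
R_outer film = 1/(h_o·A) = 1/(11.2×31.3) = 0.002853 K/W
Sum of known resistances R_other = 0.002854 K/W
Total R = ΔT/Q = 80/2930 = 0.0273 K/W
R_ceramic-fibre blanket = R_total − R_other = 0.02445 K/W
k = L/(R·A) = 0.085/(0.02445×31.3)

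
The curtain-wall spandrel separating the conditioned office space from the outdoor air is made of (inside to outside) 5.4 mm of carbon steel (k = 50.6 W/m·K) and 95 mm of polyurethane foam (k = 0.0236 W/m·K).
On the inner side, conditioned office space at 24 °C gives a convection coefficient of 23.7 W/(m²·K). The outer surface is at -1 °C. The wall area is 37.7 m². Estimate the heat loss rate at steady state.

Series thermal resistances:
R_inner film = 1/(h_i·A) = 1/(23.7×37.7) = 0.001119 K/W
R_carbon steel = L/(kA) = 0.0054/(50.6×37.7) = 2.831×10^-6 K/W
R_polyurethane foam = L/(kA) = 0.095/(0.0236×37.7) = 0.1068 K/W
R_total = 0.1079 K/W
Q = ΔT / R_total = 25 / 0.1079

Q ≈ 232 W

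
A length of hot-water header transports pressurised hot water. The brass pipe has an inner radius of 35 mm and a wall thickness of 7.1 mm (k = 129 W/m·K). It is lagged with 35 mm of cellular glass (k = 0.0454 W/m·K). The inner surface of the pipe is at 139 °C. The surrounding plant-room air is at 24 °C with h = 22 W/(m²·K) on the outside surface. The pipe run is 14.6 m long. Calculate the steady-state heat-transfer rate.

Q ≈ 758 W

Cylindrical conduction, so R = ln(r₂/r₁)/(2πkL) per layer, in series:
R_brass pipe wall = ln(42.1/35)/(2π×129×14.6) = 1.561×10^-5 K/W
R_cellular glass = ln(77.1/42.1)/(2π×0.0454×14.6) = 0.1453 K/W
R_outer film = 1/(h_o·2πr_oL) = 1/(22×2π×0.0771×14.6) = 0.006427 K/W
R_total = 0.1517 K/W
Q = ΔT/R_total = 115/0.1517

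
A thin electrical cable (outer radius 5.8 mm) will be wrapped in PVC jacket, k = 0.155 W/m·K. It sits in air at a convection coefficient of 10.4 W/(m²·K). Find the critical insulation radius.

For a cylinder r_cr = k/h = 0.155/10.4
r_cr = 14.9 mm; since the bare radius (5.8 mm) is below r_cr, adding a thin layer of insulation will *increase* heat loss.

r_cr ≈ 14.9 mm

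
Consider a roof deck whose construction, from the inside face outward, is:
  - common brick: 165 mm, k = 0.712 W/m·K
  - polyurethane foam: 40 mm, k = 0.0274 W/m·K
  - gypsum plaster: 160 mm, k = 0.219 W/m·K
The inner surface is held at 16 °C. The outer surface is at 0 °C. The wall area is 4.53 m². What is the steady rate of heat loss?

Q ≈ 29.9 W

Thermal resistances in series:
R_common brick = L/(kA) = 0.165/(0.712×4.53) = 0.05116 K/W
R_polyurethane foam = L/(kA) = 0.04/(0.0274×4.53) = 0.3223 K/W
R_gypsum plaster = L/(kA) = 0.16/(0.219×4.53) = 0.1613 K/W
R_total = 0.5347 K/W
Q = ΔT / R_total = 16 / 0.5347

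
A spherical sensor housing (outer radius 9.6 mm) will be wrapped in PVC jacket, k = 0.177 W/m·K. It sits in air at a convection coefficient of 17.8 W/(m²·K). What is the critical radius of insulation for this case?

For a sphere r_cr = 2k/h = 2×0.177/17.8
r_cr = 19.9 mm; since the bare radius (9.6 mm) is below r_cr, adding a thin layer of insulation will *increase* heat loss.

r_cr ≈ 19.9 mm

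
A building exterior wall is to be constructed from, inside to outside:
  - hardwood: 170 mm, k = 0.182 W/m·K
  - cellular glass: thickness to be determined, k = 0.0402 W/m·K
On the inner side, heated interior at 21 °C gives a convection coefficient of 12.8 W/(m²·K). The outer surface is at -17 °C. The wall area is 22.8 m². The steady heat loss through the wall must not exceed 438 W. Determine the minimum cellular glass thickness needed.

L ≈ 38.8 mm

Thermal resistances in series:
R_inner film = 1/(h_i·A) = 1/(12.8×22.8) = 0.003427 K/W
R_hardwood = L/(kA) = 0.17/(0.182×22.8) = 0.04097 K/W
Sum of the known resistances R_other = 0.04439 K/W
Required total resistance R_tot = ΔT/Q_allow = 38/438 = 0.08676 K/W
R_cellular glass = R_tot − R_other = 0.04236 K/W
L = R·k·A = 0.04236×0.0402×22.8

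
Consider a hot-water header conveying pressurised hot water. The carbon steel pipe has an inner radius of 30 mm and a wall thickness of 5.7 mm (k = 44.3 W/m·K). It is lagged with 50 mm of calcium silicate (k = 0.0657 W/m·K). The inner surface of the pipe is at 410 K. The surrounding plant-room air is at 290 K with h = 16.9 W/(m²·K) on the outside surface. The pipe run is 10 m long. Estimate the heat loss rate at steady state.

Per-layer cylindrical resistances, series-summed:
R_carbon steel pipe wall = ln(35.7/30)/(2π×44.3×10) = 6.25×10^-5 K/W
R_calcium silicate = ln(85.7/35.7)/(2π×0.0657×10) = 0.2121 K/W
R_outer film = 1/(h_o·2πr_oL) = 1/(16.9×2π×0.0857×10) = 0.01099 K/W
R_total = 0.2232 K/W
Q = ΔT/R_total = 120/0.2232

Q ≈ 538 W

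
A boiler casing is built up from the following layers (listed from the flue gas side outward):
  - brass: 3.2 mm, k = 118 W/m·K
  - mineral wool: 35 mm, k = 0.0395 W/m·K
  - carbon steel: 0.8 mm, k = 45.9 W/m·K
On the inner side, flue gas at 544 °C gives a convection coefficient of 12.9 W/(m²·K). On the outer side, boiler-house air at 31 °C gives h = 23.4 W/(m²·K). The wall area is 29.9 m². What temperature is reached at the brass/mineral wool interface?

T ≈ 504 °C

Series thermal resistances:
R_inner film = 1/(h_i·A) = 1/(12.9×29.9) = 0.002593 K/W
R_brass = L/(kA) = 0.0032/(118×29.9) = 9.07×10^-7 K/W
R_mineral wool = L/(kA) = 0.035/(0.0395×29.9) = 0.02963 K/W
R_carbon steel = L/(kA) = 0.0008/(45.9×29.9) = 5.829×10^-7 K/W
R_outer film = 1/(h_o·A) = 1/(23.4×29.9) = 0.001429 K/W
R_total = 0.03366 K/W;  Q = ΔT/R_total = 513/0.03366 = 15240 W
T_interface = T_inner − Q·ΣR(inner→interface) = 544 − 15200×0.002594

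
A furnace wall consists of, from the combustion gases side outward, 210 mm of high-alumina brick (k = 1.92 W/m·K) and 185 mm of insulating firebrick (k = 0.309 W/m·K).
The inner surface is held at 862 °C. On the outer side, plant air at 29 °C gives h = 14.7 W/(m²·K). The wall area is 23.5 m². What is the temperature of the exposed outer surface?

T ≈ 102 °C

Thermal resistances in series:
R_high-alumina brick = L/(kA) = 0.21/(1.92×23.5) = 0.004654 K/W
R_insulating firebrick = L/(kA) = 0.185/(0.309×23.5) = 0.02548 K/W
R_outer film = 1/(h_o·A) = 1/(14.7×23.5) = 0.002895 K/W
R_total = 0.03303 K/W;  Q = ΔT/R_total = 833/0.03303 = 25220 W
T_interface = T_inner − Q·ΣR(inner→interface) = 862 − 25200×0.03013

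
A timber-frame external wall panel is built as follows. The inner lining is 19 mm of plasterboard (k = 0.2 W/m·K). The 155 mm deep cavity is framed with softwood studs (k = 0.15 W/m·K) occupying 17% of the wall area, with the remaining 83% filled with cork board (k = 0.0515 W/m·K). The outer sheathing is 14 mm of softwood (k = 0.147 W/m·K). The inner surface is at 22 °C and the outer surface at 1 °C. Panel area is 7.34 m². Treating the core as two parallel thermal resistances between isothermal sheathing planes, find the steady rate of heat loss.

Sheathing layers in series; stud and cavity paths in parallel between them.
R_inner = 0.019/(0.2×7.34) = 0.01294 K/W
R_stud  = 0.155/(0.15×0.17×7.34) = 0.8281 K/W
R_cav   = 0.155/(0.0515×0.83×7.34) = 0.494 K/W
1/R_core = 1/R_stud + 1/R_cav → R_core = 0.3094 K/W
R_outer = 0.014/(0.147×7.34) = 0.01298 K/W
R_total = 0.3353 K/W
Q = ΔT/R_total = 21/0.3353

Q ≈ 62.6 W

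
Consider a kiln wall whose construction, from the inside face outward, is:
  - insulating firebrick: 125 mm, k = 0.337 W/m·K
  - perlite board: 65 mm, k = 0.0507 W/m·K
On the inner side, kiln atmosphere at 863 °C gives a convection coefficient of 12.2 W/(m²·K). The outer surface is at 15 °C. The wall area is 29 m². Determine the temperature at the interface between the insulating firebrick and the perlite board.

Series thermal resistances:
R_inner film = 1/(h_i·A) = 1/(12.2×29) = 0.002826 K/W
R_insulating firebrick = L/(kA) = 0.125/(0.337×29) = 0.01279 K/W
R_perlite board = L/(kA) = 0.065/(0.0507×29) = 0.04421 K/W
R_total = 0.05983 K/W;  Q = ΔT/R_total = 848/0.05983 = 14170 W
T_interface = T_inner − Q·ΣR(inner→interface) = 863 − 14200×0.01562

T ≈ 642 °C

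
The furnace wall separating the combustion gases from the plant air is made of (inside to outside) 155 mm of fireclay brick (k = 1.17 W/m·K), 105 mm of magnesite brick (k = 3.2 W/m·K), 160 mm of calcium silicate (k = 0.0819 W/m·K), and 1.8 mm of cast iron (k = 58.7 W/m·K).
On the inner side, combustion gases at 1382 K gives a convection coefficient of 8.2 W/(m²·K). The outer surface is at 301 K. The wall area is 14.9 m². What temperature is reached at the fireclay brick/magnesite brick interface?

Thermal resistances in series:
R_inner film = 1/(h_i·A) = 1/(8.2×14.9) = 0.008185 K/W
R_fireclay brick = L/(kA) = 0.155/(1.17×14.9) = 0.008891 K/W
R_magnesite brick = L/(kA) = 0.105/(3.2×14.9) = 0.002202 K/W
R_calcium silicate = L/(kA) = 0.16/(0.0819×14.9) = 0.1311 K/W
R_cast iron = L/(kA) = 0.0018/(58.7×14.9) = 2.058×10^-6 K/W
R_total = 0.1504 K/W;  Q = ΔT/R_total = 1081/0.1504 = 7188 W
T_interface = T_inner − Q·ΣR(inner→interface) = 1382 − 7190×0.01708

T ≈ 1260 K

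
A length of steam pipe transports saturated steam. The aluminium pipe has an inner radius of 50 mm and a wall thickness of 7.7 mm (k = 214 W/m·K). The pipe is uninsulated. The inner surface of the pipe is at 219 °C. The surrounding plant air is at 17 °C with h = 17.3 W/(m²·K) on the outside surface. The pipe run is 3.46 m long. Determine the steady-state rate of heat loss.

Q ≈ 4380 W

Treating each annulus and film as a series resistance:
R_aluminium pipe wall = ln(57.7/50)/(2π×214×3.46) = 3.079×10^-5 K/W
R_outer film = 1/(h_o·2πr_oL) = 1/(17.3×2π×0.0577×3.46) = 0.04608 K/W
R_total = 0.04611 K/W
Q = ΔT/R_total = 202/0.04611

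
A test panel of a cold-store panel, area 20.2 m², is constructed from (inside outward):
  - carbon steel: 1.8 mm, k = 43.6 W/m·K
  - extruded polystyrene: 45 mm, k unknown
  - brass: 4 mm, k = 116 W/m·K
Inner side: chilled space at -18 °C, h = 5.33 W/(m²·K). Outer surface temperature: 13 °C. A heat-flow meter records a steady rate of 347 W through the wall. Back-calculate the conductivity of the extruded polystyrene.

k ≈ 0.0278 W/(m·K)

Using the resistance-network approach (series):
R_inner film = 1/(h_i·A) = 1/(5.33×20.2) = 0.009288 K/W
R_carbon steel = L/(kA) = 0.0018/(43.6×20.2) = 2.044×10^-6 K/W
R_brass = L/(kA) = 0.004/(116×20.2) = 1.707×10^-6 K/W
Sum of known resistances R_other = 0.009292 K/W
Total R = ΔT/Q = 31/347 = 0.08934 K/W
R_extruded polystyrene = R_total − R_other = 0.08005 K/W
k = L/(R·A) = 0.045/(0.08005×20.2)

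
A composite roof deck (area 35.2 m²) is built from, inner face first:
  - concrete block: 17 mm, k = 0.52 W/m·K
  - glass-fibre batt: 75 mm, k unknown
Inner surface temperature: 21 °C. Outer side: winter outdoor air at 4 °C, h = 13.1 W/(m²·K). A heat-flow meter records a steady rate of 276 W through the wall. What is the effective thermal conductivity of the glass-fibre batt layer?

k ≈ 0.0364 W/(m·K)

Series thermal resistances:
R_concrete block = L/(kA) = 0.017/(0.52×35.2) = 9.288×10^-4 K/W
R_outer film = 1/(h_o·A) = 1/(13.1×35.2) = 0.002169 K/W
Sum of known resistances R_other = 0.003097 K/W
Total R = ΔT/Q = 17/276 = 0.06159 K/W
R_glass-fibre batt = R_total − R_other = 0.0585 K/W
k = L/(R·A) = 0.075/(0.0585×35.2)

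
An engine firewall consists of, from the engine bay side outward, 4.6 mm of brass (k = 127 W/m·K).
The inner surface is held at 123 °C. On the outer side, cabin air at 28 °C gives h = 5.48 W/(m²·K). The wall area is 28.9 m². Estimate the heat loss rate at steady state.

Q ≈ 15000 W

Thermal resistances in series:
R_brass = L/(kA) = 0.0046/(127×28.9) = 1.253×10^-6 K/W
R_outer film = 1/(h_o·A) = 1/(5.48×28.9) = 0.006314 K/W
R_total = 0.006316 K/W
Q = ΔT / R_total = 95 / 0.006316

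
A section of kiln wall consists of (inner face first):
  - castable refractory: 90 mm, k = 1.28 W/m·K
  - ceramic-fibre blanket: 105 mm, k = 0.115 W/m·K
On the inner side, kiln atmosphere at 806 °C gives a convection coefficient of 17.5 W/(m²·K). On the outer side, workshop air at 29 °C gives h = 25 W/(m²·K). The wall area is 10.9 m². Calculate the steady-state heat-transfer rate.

Thermal resistances in series:
R_inner film = 1/(h_i·A) = 1/(17.5×10.9) = 0.005242 K/W
R_castable refractory = L/(kA) = 0.09/(1.28×10.9) = 0.006451 K/W
R_ceramic-fibre blanket = L/(kA) = 0.105/(0.115×10.9) = 0.08377 K/W
R_outer film = 1/(h_o·A) = 1/(25×10.9) = 0.00367 K/W
R_total = 0.09913 K/W
Q = ΔT / R_total = 777 / 0.09913

Q ≈ 7840 W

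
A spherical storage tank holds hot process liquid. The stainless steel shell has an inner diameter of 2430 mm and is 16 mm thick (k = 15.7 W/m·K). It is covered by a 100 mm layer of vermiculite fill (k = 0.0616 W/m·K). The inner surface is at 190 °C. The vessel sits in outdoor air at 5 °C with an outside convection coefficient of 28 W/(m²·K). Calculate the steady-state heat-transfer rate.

Each spherical layer contributes R = (1/r_i − 1/r_o)/(4πk):
R_stainless steel shell = (1/1.215 − 1/1.231)/(4π×15.7) = 5.422×10^-5 K/W
R_vermiculite fill = (1/1.231 − 1/1.331)/(4π×0.0616) = 0.07884 K/W
R_outer film = 1/(h·4πr_o²) = 1/(28×4π×1.331²) = 0.001604 K/W
R_total = 0.0805 K/W
Q = ΔT/R_total = 185/0.0805

Q ≈ 2300 W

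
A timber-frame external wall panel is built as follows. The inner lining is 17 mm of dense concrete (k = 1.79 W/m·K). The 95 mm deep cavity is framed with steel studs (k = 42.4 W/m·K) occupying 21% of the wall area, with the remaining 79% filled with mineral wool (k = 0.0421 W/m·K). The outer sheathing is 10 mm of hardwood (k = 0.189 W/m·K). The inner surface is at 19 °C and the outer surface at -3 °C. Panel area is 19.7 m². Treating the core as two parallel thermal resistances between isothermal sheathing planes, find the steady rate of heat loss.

Sheathing layers in series; stud and cavity paths in parallel between them.
R_inner = 0.017/(1.79×19.7) = 4.821×10^-4 K/W
R_stud  = 0.095/(42.4×0.21×19.7) = 5.416×10^-4 K/W
R_cav   = 0.095/(0.0421×0.79×19.7) = 0.145 K/W
1/R_core = 1/R_stud + 1/R_cav → R_core = 5.396×10^-4 K/W
R_outer = 0.01/(0.189×19.7) = 0.002686 K/W
R_total = 0.003707 K/W
Q = ΔT/R_total = 22/0.003707

Q ≈ 5930 W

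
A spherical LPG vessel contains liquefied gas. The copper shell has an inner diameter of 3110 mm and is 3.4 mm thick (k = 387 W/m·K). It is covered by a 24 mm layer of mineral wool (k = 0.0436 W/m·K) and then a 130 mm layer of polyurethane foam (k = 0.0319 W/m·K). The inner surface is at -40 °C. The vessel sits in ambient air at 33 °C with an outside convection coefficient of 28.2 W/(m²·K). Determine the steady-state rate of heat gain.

For a spherical shell R = (1/r₁ − 1/r₂)/(4πk); film R = 1/(h·4πr²). In series:
R_copper shell = (1/1.555 − 1/1.5584)/(4π×387) = 2.885×10^-7 K/W
R_mineral wool = (1/1.5584 − 1/1.5824)/(4π×0.0436) = 0.01776 K/W
R_polyurethane foam = (1/1.5824 − 1/1.7124)/(4π×0.0319) = 0.1197 K/W
R_outer film = 1/(h·4πr_o²) = 1/(28.2×4π×1.7124²) = 9.623×10^-4 K/W
R_total = 0.1384 K/W
Q = ΔT/R_total = 73/0.1384

Q ≈ 527 W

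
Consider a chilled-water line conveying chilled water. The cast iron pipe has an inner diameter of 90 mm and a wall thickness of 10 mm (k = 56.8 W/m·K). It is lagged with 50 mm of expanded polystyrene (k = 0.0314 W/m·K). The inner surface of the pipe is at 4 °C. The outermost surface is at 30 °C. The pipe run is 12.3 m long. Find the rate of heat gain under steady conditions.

For a radial system each layer contributes R = ln(r_out/r_in)/(2πkL); films add R = 1/(hA).
R_cast iron pipe wall = ln(55/45)/(2π×56.8×12.3) = 4.571×10^-5 K/W
R_expanded polystyrene = ln(105/55)/(2π×0.0314×12.3) = 0.2665 K/W
R_total = 0.2665 K/W
Q = ΔT/R_total = 26/0.2665

Q ≈ 97.6 W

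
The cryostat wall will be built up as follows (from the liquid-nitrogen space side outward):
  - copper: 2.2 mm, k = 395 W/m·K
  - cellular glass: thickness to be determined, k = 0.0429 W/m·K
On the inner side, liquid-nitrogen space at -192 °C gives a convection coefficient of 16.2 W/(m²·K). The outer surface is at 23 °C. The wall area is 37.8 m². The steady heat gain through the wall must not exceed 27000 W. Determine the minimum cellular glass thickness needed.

Series thermal resistances:
R_inner film = 1/(h_i·A) = 1/(16.2×37.8) = 0.001633 K/W
R_copper = L/(kA) = 0.0022/(395×37.8) = 1.473×10^-7 K/W
Sum of the known resistances R_other = 0.001633 K/W
Required total resistance R_tot = ΔT/Q_allow = 215/27000 = 0.007963 K/W
R_cellular glass = R_tot − R_other = 0.00633 K/W
L = R·k·A = 0.00633×0.0429×37.8

L ≈ 10.3 mm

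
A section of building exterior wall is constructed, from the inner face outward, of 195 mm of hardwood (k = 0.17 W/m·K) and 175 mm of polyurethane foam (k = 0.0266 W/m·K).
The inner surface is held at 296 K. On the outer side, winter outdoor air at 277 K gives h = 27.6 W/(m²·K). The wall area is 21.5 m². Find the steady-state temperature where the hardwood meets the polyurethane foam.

Model the wall as resistances in series:
R_hardwood = L/(kA) = 0.195/(0.17×21.5) = 0.05335 K/W
R_polyurethane foam = L/(kA) = 0.175/(0.0266×21.5) = 0.306 K/W
R_outer film = 1/(h_o·A) = 1/(27.6×21.5) = 0.001685 K/W
R_total = 0.361 K/W;  Q = ΔT/R_total = 19/0.361 = 52.63 W
T_interface = T_inner − Q·ΣR(inner→interface) = 296 − 52.6×0.05335

T ≈ 293 K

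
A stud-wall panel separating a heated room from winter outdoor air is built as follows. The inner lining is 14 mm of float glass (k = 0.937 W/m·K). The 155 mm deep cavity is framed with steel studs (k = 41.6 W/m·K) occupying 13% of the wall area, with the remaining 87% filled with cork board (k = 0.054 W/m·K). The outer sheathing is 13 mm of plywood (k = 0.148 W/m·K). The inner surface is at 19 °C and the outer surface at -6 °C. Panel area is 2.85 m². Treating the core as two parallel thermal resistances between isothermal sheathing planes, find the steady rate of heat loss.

Q ≈ 543 W

Sheathing layers in series; stud and cavity paths in parallel between them.
R_inner = 0.014/(0.937×2.85) = 0.005243 K/W
R_stud  = 0.155/(41.6×0.13×2.85) = 0.01006 K/W
R_cav   = 0.155/(0.054×0.87×2.85) = 1.158 K/W
1/R_core = 1/R_stud + 1/R_cav → R_core = 0.00997 K/W
R_outer = 0.013/(0.148×2.85) = 0.03082 K/W
R_total = 0.04603 K/W
Q = ΔT/R_total = 25/0.04603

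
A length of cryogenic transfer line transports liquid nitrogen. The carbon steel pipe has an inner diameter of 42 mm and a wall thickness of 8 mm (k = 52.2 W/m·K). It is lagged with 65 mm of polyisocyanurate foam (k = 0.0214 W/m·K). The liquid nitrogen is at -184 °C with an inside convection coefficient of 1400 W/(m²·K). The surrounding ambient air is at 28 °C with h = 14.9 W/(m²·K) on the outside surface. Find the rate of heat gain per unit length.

Treating each annulus and film as a series resistance:
R_inner film = 1/(h_i·2πr₁L) = 1/(1400×2π×0.021×1) = 0.005413 K/W
R_carbon steel pipe wall = ln(29/21)/(2π×52.2×1) = 9.841×10^-4 K/W
R_polyisocyanurate foam = ln(94/29)/(2π×0.0214×1) = 8.746 K/W
R_outer film = 1/(h_o·2πr_oL) = 1/(14.9×2π×0.094×1) = 0.1136 K/W
R_total = 8.866 K/W
Q = ΔT/R_total = 212/8.866

q′ ≈ 23.9 W/m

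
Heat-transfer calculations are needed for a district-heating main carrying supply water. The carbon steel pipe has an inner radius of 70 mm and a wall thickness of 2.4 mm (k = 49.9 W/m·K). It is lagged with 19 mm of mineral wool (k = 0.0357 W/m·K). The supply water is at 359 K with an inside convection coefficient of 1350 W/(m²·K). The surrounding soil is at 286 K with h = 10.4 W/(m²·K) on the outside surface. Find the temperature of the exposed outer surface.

Per-layer cylindrical resistances, series-summed:
R_inner film = 1/(h_i·2πr₁L) = 1/(1350×2π×0.07×1) = 0.001684 K/W
R_carbon steel pipe wall = ln(72.4/70)/(2π×49.9×1) = 1.075×10^-4 K/W
R_mineral wool = ln(91.4/72.4)/(2π×0.0357×1) = 1.039 K/W
R_outer film = 1/(h_o·2πr_oL) = 1/(10.4×2π×0.0914×1) = 0.1674 K/W
R_total = 1.208 K/W
Q = ΔT/R_total = 73/1.208
Q = 60.4 W/m
T_interface = T_inner − Q·ΣR(inner→interface) = 359 − 60.4×1.041

T ≈ 296 K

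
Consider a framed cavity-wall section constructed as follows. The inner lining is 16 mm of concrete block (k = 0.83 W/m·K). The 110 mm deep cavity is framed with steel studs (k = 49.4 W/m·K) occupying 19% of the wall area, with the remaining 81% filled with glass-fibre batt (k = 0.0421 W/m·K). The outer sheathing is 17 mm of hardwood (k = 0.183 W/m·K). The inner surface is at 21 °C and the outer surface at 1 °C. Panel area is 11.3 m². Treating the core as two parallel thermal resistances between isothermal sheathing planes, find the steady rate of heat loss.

Sheathing layers in series; stud and cavity paths in parallel between them.
R_inner = 0.016/(0.83×11.3) = 0.001706 K/W
R_stud  = 0.11/(49.4×0.19×11.3) = 0.001037 K/W
R_cav   = 0.11/(0.0421×0.81×11.3) = 0.2855 K/W
1/R_core = 1/R_stud + 1/R_cav → R_core = 0.001033 K/W
R_outer = 0.017/(0.183×11.3) = 0.008221 K/W
R_total = 0.01096 K/W
Q = ΔT/R_total = 20/0.01096

Q ≈ 1820 W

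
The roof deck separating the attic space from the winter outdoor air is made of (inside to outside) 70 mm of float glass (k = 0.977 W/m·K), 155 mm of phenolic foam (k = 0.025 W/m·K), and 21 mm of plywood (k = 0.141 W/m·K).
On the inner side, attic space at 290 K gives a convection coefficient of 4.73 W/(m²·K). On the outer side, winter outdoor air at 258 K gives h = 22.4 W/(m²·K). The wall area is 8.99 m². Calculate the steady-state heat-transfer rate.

Model the wall as resistances in series:
R_inner film = 1/(h_i·A) = 1/(4.73×8.99) = 0.02352 K/W
R_float glass = L/(kA) = 0.07/(0.977×8.99) = 0.00797 K/W
R_phenolic foam = L/(kA) = 0.155/(0.025×8.99) = 0.6897 K/W
R_plywood = L/(kA) = 0.021/(0.141×8.99) = 0.01657 K/W
R_outer film = 1/(h_o·A) = 1/(22.4×8.99) = 0.004966 K/W
R_total = 0.7427 K/W
Q = ΔT / R_total = 32 / 0.7427

Q ≈ 43.1 W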